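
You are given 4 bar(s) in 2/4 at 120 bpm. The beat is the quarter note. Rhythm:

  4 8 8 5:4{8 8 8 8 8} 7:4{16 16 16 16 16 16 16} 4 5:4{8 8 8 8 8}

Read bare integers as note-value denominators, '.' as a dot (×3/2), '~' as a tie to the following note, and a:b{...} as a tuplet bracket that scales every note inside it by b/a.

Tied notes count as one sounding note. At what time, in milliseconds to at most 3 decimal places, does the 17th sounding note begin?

1. 0.0ms @ 0 + 500.0ms (1)
2. 500.0ms @ 1 + 250.0ms (1/2)
3. 750.0ms @ 3/2 + 250.0ms (1/2)
4. 1000.0ms @ 2 + 200.0ms (2/5)
5. 1200.0ms @ 12/5 + 200.0ms (2/5)
6. 1400.0ms @ 14/5 + 200.0ms (2/5)
7. 1600.0ms @ 16/5 + 200.0ms (2/5)
8. 1800.0ms @ 18/5 + 200.0ms (2/5)
9. 2000.0ms @ 4 + 71.429ms (1/7)
10. 2071.429ms @ 29/7 + 71.429ms (1/7)
11. 2142.857ms @ 30/7 + 71.429ms (1/7)
12. 2214.286ms @ 31/7 + 71.429ms (1/7)
13. 2285.714ms @ 32/7 + 71.429ms (1/7)
14. 2357.143ms @ 33/7 + 71.429ms (1/7)
15. 2428.571ms @ 34/7 + 71.429ms (1/7)
16. 2500.0ms @ 5 + 500.0ms (1)
17. 3000.0ms @ 6 + 200.0ms (2/5)
18. 3200.0ms @ 32/5 + 200.0ms (2/5)
19. 3400.0ms @ 34/5 + 200.0ms (2/5)
20. 3600.0ms @ 36/5 + 200.0ms (2/5)
21. 3800.0ms @ 38/5 + 200.0ms (2/5)

note 17 onset = 6b = 3000.0ms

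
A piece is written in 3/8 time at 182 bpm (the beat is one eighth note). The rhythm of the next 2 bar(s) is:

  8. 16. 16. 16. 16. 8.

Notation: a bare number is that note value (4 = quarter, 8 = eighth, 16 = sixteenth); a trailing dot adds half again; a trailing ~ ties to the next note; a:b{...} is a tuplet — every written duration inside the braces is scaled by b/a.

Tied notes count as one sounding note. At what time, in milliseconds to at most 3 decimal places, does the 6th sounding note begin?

1. 0.0ms @ 0 + 494.505ms (3/2)
2. 494.505ms @ 3/2 + 247.253ms (3/4)
3. 741.758ms @ 9/4 + 247.253ms (3/4)
4. 989.011ms @ 3 + 247.253ms (3/4)
5. 1236.264ms @ 15/4 + 247.253ms (3/4)
6. 1483.516ms @ 9/2 + 494.505ms (3/2)

note 6 onset = 9/2b = 1483.516ms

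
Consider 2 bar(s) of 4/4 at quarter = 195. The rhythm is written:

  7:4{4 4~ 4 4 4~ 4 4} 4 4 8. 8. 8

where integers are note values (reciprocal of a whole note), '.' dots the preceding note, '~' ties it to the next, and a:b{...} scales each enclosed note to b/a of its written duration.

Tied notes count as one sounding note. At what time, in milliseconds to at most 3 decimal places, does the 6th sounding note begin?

1. 0.0ms @ 0 + 175.824ms (4/7)
2. 175.824ms @ 4/7 + 351.648ms (8/7)
3. 527.473ms @ 12/7 + 175.824ms (4/7)
4. 703.297ms @ 16/7 + 351.648ms (8/7)
5. 1054.945ms @ 24/7 + 175.824ms (4/7)
6. 1230.769ms @ 4 + 307.692ms (1)
7. 1538.462ms @ 5 + 307.692ms (1)
8. 1846.154ms @ 6 + 230.769ms (3/4)
9. 2076.923ms @ 27/4 + 230.769ms (3/4)
10. 2307.692ms @ 15/2 + 153.846ms (1/2)

note 6 onset = 4b = 1230.769ms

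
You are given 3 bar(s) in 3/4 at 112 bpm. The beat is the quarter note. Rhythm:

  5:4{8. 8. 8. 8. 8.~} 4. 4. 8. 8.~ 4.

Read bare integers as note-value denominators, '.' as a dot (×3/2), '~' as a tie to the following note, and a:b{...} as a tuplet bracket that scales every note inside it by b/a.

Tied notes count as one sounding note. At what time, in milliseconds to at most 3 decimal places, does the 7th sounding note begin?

note 7 onset = 6b = 3214.286ms

1. 0.0ms @ 0 + 321.429ms (3/5)
2. 321.429ms @ 3/5 + 321.429ms (3/5)
3. 642.857ms @ 6/5 + 321.429ms (3/5)
4. 964.286ms @ 9/5 + 321.429ms (3/5)
5. 1285.714ms @ 12/5 + 1125.0ms (21/10)
6. 2410.714ms @ 9/2 + 803.571ms (3/2)
7. 3214.286ms @ 6 + 401.786ms (3/4)
8. 3616.071ms @ 27/4 + 1205.357ms (9/4)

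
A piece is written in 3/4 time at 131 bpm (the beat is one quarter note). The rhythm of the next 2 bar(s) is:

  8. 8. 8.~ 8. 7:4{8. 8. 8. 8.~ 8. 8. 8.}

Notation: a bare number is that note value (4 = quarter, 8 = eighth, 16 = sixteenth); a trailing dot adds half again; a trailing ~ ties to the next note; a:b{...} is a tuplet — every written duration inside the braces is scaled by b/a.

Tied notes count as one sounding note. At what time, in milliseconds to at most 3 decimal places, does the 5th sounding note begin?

1. 0.0ms @ 0 + 343.511ms (3/4)
2. 343.511ms @ 3/4 + 343.511ms (3/4)
3. 687.023ms @ 3/2 + 687.023ms (3/2)
4. 1374.046ms @ 3 + 196.292ms (3/7)
5. 1570.338ms @ 24/7 + 196.292ms (3/7)
6. 1766.63ms @ 27/7 + 196.292ms (3/7)
7. 1962.923ms @ 30/7 + 392.585ms (6/7)
8. 2355.507ms @ 36/7 + 196.292ms (3/7)
9. 2551.799ms @ 39/7 + 196.292ms (3/7)

note 5 onset = 24/7b = 1570.338ms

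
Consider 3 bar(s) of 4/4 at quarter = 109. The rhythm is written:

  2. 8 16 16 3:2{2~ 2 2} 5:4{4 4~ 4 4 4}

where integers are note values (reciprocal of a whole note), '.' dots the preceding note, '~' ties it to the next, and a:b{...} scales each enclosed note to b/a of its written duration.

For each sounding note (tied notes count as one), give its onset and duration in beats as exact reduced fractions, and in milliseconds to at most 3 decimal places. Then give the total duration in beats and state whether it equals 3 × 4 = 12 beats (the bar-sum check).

1) 0.0ms=0b +1651.376ms=3b
2) 1651.376ms=3b +275.229ms=1/2b
3) 1926.606ms=7/2b +137.615ms=1/4b
4) 2064.22ms=15/4b +137.615ms=1/4b
5) 2201.835ms=4b +1467.89ms=8/3b
6) 3669.725ms=20/3b +733.945ms=4/3b
7) 4403.67ms=8b +440.367ms=4/5b
8) 4844.037ms=44/5b +880.734ms=8/5b
9) 5724.771ms=52/5b +440.367ms=4/5b
10) 6165.138ms=56/5b +440.367ms=4/5b
Σ=12b of 12 (109bpm 4/4) — PASS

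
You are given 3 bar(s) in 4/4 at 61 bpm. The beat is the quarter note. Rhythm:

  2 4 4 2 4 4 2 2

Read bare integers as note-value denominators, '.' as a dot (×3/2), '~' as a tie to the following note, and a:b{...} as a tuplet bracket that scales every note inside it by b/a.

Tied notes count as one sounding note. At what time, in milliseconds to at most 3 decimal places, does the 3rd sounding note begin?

note 3 onset = 3b = 2950.82ms

1. 0.0ms @ 0 + 1967.213ms (2)
2. 1967.213ms @ 2 + 983.607ms (1)
3. 2950.82ms @ 3 + 983.607ms (1)
4. 3934.426ms @ 4 + 1967.213ms (2)
5. 5901.639ms @ 6 + 983.607ms (1)
6. 6885.246ms @ 7 + 983.607ms (1)
7. 7868.852ms @ 8 + 1967.213ms (2)
8. 9836.066ms @ 10 + 1967.213ms (2)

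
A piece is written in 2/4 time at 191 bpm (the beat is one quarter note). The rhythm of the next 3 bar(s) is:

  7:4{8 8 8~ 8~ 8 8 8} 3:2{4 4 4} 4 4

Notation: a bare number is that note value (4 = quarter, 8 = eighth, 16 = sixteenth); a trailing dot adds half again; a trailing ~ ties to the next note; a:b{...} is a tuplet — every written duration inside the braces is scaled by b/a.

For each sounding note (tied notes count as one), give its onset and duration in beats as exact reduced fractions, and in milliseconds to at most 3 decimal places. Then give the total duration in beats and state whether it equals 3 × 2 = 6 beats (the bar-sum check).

1) 0.0ms=0b +89.753ms=2/7b
2) 89.753ms=2/7b +89.753ms=2/7b
3) 179.506ms=4/7b +269.26ms=6/7b
4) 448.766ms=10/7b +89.753ms=2/7b
5) 538.519ms=12/7b +89.753ms=2/7b
6) 628.272ms=2b +209.424ms=2/3b
7) 837.696ms=8/3b +209.424ms=2/3b
8) 1047.12ms=10/3b +209.424ms=2/3b
9) 1256.545ms=4b +314.136ms=1b
10) 1570.681ms=5b +314.136ms=1b
Σ=6b of 6 (191bpm 2/4) — PASS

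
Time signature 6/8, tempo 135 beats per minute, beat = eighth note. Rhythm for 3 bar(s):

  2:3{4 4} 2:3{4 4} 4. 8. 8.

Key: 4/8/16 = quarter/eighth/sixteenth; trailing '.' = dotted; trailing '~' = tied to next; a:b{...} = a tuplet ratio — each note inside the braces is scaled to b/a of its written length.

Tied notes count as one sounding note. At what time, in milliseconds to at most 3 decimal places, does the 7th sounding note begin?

note 7 onset = 33/2b = 7333.333ms

1. 0.0ms @ 0 + 1333.333ms (3)
2. 1333.333ms @ 3 + 1333.333ms (3)
3. 2666.667ms @ 6 + 1333.333ms (3)
4. 4000.0ms @ 9 + 1333.333ms (3)
5. 5333.333ms @ 12 + 1333.333ms (3)
6. 6666.667ms @ 15 + 666.667ms (3/2)
7. 7333.333ms @ 33/2 + 666.667ms (3/2)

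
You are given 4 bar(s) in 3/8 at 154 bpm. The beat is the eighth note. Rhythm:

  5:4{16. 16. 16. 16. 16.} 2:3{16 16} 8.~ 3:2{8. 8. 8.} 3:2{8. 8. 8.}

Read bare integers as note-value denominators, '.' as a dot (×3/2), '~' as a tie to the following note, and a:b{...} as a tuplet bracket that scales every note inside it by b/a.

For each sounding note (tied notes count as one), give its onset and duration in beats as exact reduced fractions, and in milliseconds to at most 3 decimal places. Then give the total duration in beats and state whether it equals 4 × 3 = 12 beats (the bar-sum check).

1) 0.0ms=0b +233.766ms=3/5b
2) 233.766ms=3/5b +233.766ms=3/5b
3) 467.532ms=6/5b +233.766ms=3/5b
4) 701.299ms=9/5b +233.766ms=3/5b
5) 935.065ms=12/5b +233.766ms=3/5b
6) 1168.831ms=3b +292.208ms=3/4b
7) 1461.039ms=15/4b +292.208ms=3/4b
8) 1753.247ms=9/2b +974.026ms=5/2b
9) 2727.273ms=7b +389.61ms=1b
10) 3116.883ms=8b +389.61ms=1b
11) 3506.494ms=9b +389.61ms=1b
12) 3896.104ms=10b +389.61ms=1b
13) 4285.714ms=11b +389.61ms=1b
Σ=12b of 12 (154bpm 3/8) — PASS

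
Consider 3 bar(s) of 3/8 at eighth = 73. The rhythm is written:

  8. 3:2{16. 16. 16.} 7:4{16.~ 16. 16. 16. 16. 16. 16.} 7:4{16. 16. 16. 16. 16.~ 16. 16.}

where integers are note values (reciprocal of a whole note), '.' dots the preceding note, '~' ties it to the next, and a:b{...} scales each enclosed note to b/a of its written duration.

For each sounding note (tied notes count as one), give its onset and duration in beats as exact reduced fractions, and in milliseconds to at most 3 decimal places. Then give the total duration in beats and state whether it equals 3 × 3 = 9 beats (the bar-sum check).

1) 0.0ms=0b +1232.877ms=3/2b
2) 1232.877ms=3/2b +410.959ms=1/2b
3) 1643.836ms=2b +410.959ms=1/2b
4) 2054.795ms=5/2b +410.959ms=1/2b
5) 2465.753ms=3b +704.501ms=6/7b
6) 3170.254ms=27/7b +352.25ms=3/7b
7) 3522.505ms=30/7b +352.25ms=3/7b
8) 3874.755ms=33/7b +352.25ms=3/7b
9) 4227.006ms=36/7b +352.25ms=3/7b
10) 4579.256ms=39/7b +352.25ms=3/7b
11) 4931.507ms=6b +352.25ms=3/7b
12) 5283.757ms=45/7b +352.25ms=3/7b
13) 5636.008ms=48/7b +352.25ms=3/7b
14) 5988.258ms=51/7b +352.25ms=3/7b
15) 6340.509ms=54/7b +704.501ms=6/7b
16) 7045.01ms=60/7b +352.25ms=3/7b
Σ=9b of 9 (73bpm 3/8) — PASS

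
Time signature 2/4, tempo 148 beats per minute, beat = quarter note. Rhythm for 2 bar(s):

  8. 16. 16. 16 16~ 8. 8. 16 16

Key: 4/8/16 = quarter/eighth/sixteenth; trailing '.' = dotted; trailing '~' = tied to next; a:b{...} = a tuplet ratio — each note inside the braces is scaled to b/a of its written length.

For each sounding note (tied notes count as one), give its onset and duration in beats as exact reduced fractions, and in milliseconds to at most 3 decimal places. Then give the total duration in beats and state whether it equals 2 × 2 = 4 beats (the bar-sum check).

1) 0.0ms=0b +304.054ms=3/4b
2) 304.054ms=3/4b +152.027ms=3/8b
3) 456.081ms=9/8b +152.027ms=3/8b
4) 608.108ms=3/2b +101.351ms=1/4b
5) 709.459ms=7/4b +405.405ms=1b
6) 1114.865ms=11/4b +304.054ms=3/4b
7) 1418.919ms=7/2b +101.351ms=1/4b
8) 1520.27ms=15/4b +101.351ms=1/4b
Σ=4b of 4 (148bpm 2/4) — PASS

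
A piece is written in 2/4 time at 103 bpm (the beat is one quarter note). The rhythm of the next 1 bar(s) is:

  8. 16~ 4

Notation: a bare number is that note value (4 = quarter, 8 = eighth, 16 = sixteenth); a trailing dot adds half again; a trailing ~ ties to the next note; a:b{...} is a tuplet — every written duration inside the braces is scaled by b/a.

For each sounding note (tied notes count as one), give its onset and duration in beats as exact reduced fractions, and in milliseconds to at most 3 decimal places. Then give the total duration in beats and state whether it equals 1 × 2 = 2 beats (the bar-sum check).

1) 0.0ms=0b +436.893ms=3/4b
2) 436.893ms=3/4b +728.155ms=5/4b
Σ=2b of 2 (103bpm 2/4) — PASS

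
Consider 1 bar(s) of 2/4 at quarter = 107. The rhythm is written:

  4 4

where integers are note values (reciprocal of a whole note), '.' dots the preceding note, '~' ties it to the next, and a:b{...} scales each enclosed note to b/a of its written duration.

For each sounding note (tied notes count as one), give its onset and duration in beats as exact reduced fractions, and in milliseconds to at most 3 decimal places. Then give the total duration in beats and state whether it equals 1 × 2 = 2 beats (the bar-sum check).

1) 0.0ms=0b +560.748ms=1b
2) 560.748ms=1b +560.748ms=1b
Σ=2b of 2 (107bpm 2/4) — PASS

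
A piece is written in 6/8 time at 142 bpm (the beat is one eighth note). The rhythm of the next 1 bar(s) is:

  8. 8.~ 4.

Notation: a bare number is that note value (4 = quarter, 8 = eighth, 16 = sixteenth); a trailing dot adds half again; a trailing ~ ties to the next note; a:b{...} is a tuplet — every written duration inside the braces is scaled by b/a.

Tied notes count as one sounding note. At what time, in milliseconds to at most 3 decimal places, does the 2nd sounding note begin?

note 2 onset = 3/2b = 633.803ms

1. 0.0ms @ 0 + 633.803ms (3/2)
2. 633.803ms @ 3/2 + 1901.408ms (9/2)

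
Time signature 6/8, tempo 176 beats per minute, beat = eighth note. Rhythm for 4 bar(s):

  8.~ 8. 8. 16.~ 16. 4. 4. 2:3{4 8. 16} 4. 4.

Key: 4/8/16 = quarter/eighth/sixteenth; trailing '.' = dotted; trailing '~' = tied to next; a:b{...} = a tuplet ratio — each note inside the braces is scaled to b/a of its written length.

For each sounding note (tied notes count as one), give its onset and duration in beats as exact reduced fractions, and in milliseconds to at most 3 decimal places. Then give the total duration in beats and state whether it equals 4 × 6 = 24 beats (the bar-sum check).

1) 0.0ms=0b +1022.727ms=3b
2) 1022.727ms=3b +511.364ms=3/2b
3) 1534.091ms=9/2b +511.364ms=3/2b
4) 2045.455ms=6b +1022.727ms=3b
5) 3068.182ms=9b +1022.727ms=3b
6) 4090.909ms=12b +1022.727ms=3b
7) 5113.636ms=15b +767.045ms=9/4b
8) 5880.682ms=69/4b +255.682ms=3/4b
9) 6136.364ms=18b +1022.727ms=3b
10) 7159.091ms=21b +1022.727ms=3b
Σ=24b of 24 (176bpm 6/8) — PASS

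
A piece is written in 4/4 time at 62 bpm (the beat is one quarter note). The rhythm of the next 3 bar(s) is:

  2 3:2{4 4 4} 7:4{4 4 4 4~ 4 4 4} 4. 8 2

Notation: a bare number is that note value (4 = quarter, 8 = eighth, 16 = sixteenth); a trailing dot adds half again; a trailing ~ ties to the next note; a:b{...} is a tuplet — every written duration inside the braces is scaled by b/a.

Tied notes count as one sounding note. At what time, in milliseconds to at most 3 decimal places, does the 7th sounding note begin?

1. 0.0ms @ 0 + 1935.484ms (2)
2. 1935.484ms @ 2 + 645.161ms (2/3)
3. 2580.645ms @ 8/3 + 645.161ms (2/3)
4. 3225.806ms @ 10/3 + 645.161ms (2/3)
5. 3870.968ms @ 4 + 552.995ms (4/7)
6. 4423.963ms @ 32/7 + 552.995ms (4/7)
7. 4976.959ms @ 36/7 + 552.995ms (4/7)
8. 5529.954ms @ 40/7 + 1105.991ms (8/7)
9. 6635.945ms @ 48/7 + 552.995ms (4/7)
10. 7188.94ms @ 52/7 + 552.995ms (4/7)
11. 7741.935ms @ 8 + 1451.613ms (3/2)
12. 9193.548ms @ 19/2 + 483.871ms (1/2)
13. 9677.419ms @ 10 + 1935.484ms (2)

note 7 onset = 36/7b = 4976.959ms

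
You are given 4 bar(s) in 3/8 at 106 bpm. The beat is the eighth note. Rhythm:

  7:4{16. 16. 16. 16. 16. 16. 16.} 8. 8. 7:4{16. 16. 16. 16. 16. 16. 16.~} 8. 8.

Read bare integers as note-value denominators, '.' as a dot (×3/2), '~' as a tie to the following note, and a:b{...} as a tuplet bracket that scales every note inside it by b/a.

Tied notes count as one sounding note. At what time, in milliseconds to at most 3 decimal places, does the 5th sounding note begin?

note 5 onset = 12/7b = 970.35ms

1. 0.0ms @ 0 + 242.588ms (3/7)
2. 242.588ms @ 3/7 + 242.588ms (3/7)
3. 485.175ms @ 6/7 + 242.588ms (3/7)
4. 727.763ms @ 9/7 + 242.588ms (3/7)
5. 970.35ms @ 12/7 + 242.588ms (3/7)
6. 1212.938ms @ 15/7 + 242.588ms (3/7)
7. 1455.526ms @ 18/7 + 242.588ms (3/7)
8. 1698.113ms @ 3 + 849.057ms (3/2)
9. 2547.17ms @ 9/2 + 849.057ms (3/2)
10. 3396.226ms @ 6 + 242.588ms (3/7)
11. 3638.814ms @ 45/7 + 242.588ms (3/7)
12. 3881.402ms @ 48/7 + 242.588ms (3/7)
13. 4123.989ms @ 51/7 + 242.588ms (3/7)
14. 4366.577ms @ 54/7 + 242.588ms (3/7)
15. 4609.164ms @ 57/7 + 242.588ms (3/7)
16. 4851.752ms @ 60/7 + 1091.644ms (27/14)
17. 5943.396ms @ 21/2 + 849.057ms (3/2)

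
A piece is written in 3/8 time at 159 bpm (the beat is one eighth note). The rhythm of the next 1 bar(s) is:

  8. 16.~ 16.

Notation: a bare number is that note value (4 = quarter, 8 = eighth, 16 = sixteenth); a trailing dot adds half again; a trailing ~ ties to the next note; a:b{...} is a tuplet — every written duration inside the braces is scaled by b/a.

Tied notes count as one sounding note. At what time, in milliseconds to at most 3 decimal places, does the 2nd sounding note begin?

1. 0.0ms @ 0 + 566.038ms (3/2)
2. 566.038ms @ 3/2 + 566.038ms (3/2)

note 2 onset = 3/2b = 566.038ms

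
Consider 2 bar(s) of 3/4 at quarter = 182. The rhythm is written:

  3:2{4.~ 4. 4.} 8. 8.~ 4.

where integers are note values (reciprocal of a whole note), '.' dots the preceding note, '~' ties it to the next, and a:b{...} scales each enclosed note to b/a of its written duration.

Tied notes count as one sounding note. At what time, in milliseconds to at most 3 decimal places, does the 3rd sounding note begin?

note 3 onset = 3b = 989.011ms

1. 0.0ms @ 0 + 659.341ms (2)
2. 659.341ms @ 2 + 329.67ms (1)
3. 989.011ms @ 3 + 247.253ms (3/4)
4. 1236.264ms @ 15/4 + 741.758ms (9/4)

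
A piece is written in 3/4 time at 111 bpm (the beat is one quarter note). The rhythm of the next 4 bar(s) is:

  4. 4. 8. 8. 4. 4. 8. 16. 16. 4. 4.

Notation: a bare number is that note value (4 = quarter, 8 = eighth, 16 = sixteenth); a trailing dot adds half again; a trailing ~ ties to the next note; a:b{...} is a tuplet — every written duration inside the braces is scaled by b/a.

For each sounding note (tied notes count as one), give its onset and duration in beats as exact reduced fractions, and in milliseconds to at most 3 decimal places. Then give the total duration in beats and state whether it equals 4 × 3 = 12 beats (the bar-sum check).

1) 0.0ms=0b +810.811ms=3/2b
2) 810.811ms=3/2b +810.811ms=3/2b
3) 1621.622ms=3b +405.405ms=3/4b
4) 2027.027ms=15/4b +405.405ms=3/4b
5) 2432.432ms=9/2b +810.811ms=3/2b
6) 3243.243ms=6b +810.811ms=3/2b
7) 4054.054ms=15/2b +405.405ms=3/4b
8) 4459.459ms=33/4b +202.703ms=3/8b
9) 4662.162ms=69/8b +202.703ms=3/8b
10) 4864.865ms=9b +810.811ms=3/2b
11) 5675.676ms=21/2b +810.811ms=3/2b
Σ=12b of 12 (111bpm 3/4) — PASS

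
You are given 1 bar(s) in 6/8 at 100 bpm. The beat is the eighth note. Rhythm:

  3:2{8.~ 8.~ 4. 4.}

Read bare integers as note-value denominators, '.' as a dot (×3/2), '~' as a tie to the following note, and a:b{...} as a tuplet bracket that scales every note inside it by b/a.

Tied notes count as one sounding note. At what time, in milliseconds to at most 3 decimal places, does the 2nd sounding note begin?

note 2 onset = 4b = 2400.0ms

1. 0.0ms @ 0 + 2400.0ms (4)
2. 2400.0ms @ 4 + 1200.0ms (2)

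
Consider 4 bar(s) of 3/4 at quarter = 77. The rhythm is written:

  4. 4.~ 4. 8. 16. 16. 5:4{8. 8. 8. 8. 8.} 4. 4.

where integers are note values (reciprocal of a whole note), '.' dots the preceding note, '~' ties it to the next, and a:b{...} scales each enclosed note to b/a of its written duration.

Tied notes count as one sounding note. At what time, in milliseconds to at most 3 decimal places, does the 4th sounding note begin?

1. 0.0ms @ 0 + 1168.831ms (3/2)
2. 1168.831ms @ 3/2 + 2337.662ms (3)
3. 3506.494ms @ 9/2 + 584.416ms (3/4)
4. 4090.909ms @ 21/4 + 292.208ms (3/8)
5. 4383.117ms @ 45/8 + 292.208ms (3/8)
6. 4675.325ms @ 6 + 467.532ms (3/5)
7. 5142.857ms @ 33/5 + 467.532ms (3/5)
8. 5610.39ms @ 36/5 + 467.532ms (3/5)
9. 6077.922ms @ 39/5 + 467.532ms (3/5)
10. 6545.455ms @ 42/5 + 467.532ms (3/5)
11. 7012.987ms @ 9 + 1168.831ms (3/2)
12. 8181.818ms @ 21/2 + 1168.831ms (3/2)

note 4 onset = 21/4b = 4090.909ms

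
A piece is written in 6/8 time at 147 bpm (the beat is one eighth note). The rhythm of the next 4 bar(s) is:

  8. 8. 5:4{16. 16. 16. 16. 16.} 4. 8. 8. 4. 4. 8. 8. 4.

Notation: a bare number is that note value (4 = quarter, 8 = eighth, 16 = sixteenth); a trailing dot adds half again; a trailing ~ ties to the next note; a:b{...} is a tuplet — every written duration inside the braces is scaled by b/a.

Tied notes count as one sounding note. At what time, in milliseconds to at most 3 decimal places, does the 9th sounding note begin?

note 9 onset = 9b = 3673.469ms

1. 0.0ms @ 0 + 612.245ms (3/2)
2. 612.245ms @ 3/2 + 612.245ms (3/2)
3. 1224.49ms @ 3 + 244.898ms (3/5)
4. 1469.388ms @ 18/5 + 244.898ms (3/5)
5. 1714.286ms @ 21/5 + 244.898ms (3/5)
6. 1959.184ms @ 24/5 + 244.898ms (3/5)
7. 2204.082ms @ 27/5 + 244.898ms (3/5)
8. 2448.98ms @ 6 + 1224.49ms (3)
9. 3673.469ms @ 9 + 612.245ms (3/2)
10. 4285.714ms @ 21/2 + 612.245ms (3/2)
11. 4897.959ms @ 12 + 1224.49ms (3)
12. 6122.449ms @ 15 + 1224.49ms (3)
13. 7346.939ms @ 18 + 612.245ms (3/2)
14. 7959.184ms @ 39/2 + 612.245ms (3/2)
15. 8571.429ms @ 21 + 1224.49ms (3)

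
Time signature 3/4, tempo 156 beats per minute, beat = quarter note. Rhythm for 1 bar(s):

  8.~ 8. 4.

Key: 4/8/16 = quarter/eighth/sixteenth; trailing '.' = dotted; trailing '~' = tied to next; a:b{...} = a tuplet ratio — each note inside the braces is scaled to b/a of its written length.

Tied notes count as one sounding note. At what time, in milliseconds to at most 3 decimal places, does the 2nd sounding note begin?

1. 0.0ms @ 0 + 576.923ms (3/2)
2. 576.923ms @ 3/2 + 576.923ms (3/2)

note 2 onset = 3/2b = 576.923ms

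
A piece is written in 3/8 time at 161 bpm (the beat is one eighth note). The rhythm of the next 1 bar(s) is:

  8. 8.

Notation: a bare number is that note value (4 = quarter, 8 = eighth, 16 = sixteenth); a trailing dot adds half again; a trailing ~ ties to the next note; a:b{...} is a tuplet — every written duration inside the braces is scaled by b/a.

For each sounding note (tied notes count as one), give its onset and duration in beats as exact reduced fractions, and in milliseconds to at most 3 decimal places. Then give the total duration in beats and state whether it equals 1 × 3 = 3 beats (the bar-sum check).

1) 0.0ms=0b +559.006ms=3/2b
2) 559.006ms=3/2b +559.006ms=3/2b
Σ=3b of 3 (161bpm 3/8) — PASS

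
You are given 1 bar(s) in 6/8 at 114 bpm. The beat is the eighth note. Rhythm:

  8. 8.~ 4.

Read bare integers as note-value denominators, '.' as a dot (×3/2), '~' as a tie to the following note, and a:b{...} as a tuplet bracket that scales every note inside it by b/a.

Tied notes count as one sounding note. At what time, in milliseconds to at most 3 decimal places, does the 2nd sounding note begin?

note 2 onset = 3/2b = 789.474ms

1. 0.0ms @ 0 + 789.474ms (3/2)
2. 789.474ms @ 3/2 + 2368.421ms (9/2)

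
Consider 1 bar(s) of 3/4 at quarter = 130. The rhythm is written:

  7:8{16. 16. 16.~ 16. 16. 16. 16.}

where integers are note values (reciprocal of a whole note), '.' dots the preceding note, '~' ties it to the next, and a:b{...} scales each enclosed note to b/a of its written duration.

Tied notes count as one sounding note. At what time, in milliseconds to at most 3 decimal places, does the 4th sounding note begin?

note 4 onset = 12/7b = 791.209ms

1. 0.0ms @ 0 + 197.802ms (3/7)
2. 197.802ms @ 3/7 + 197.802ms (3/7)
3. 395.604ms @ 6/7 + 395.604ms (6/7)
4. 791.209ms @ 12/7 + 197.802ms (3/7)
5. 989.011ms @ 15/7 + 197.802ms (3/7)
6. 1186.813ms @ 18/7 + 197.802ms (3/7)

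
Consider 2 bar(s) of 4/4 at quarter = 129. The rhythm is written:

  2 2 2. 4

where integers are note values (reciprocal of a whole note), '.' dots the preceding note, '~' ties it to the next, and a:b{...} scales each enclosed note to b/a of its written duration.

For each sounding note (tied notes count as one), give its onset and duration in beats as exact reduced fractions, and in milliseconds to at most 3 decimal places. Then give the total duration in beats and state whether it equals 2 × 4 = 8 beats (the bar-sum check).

1) 0.0ms=0b +930.233ms=2b
2) 930.233ms=2b +930.233ms=2b
3) 1860.465ms=4b +1395.349ms=3b
4) 3255.814ms=7b +465.116ms=1b
Σ=8b of 8 (129bpm 4/4) — PASS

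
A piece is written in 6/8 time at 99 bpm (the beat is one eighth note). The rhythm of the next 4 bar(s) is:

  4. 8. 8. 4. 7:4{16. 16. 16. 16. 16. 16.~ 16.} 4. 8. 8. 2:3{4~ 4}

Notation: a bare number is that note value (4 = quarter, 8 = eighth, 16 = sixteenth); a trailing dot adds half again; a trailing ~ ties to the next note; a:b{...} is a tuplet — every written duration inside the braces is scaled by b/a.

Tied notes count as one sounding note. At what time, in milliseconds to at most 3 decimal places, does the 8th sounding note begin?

note 8 onset = 72/7b = 6233.766ms

1. 0.0ms @ 0 + 1818.182ms (3)
2. 1818.182ms @ 3 + 909.091ms (3/2)
3. 2727.273ms @ 9/2 + 909.091ms (3/2)
4. 3636.364ms @ 6 + 1818.182ms (3)
5. 5454.545ms @ 9 + 259.74ms (3/7)
6. 5714.286ms @ 66/7 + 259.74ms (3/7)
7. 5974.026ms @ 69/7 + 259.74ms (3/7)
8. 6233.766ms @ 72/7 + 259.74ms (3/7)
9. 6493.506ms @ 75/7 + 259.74ms (3/7)
10. 6753.247ms @ 78/7 + 519.481ms (6/7)
11. 7272.727ms @ 12 + 1818.182ms (3)
12. 9090.909ms @ 15 + 909.091ms (3/2)
13. 10000.0ms @ 33/2 + 909.091ms (3/2)
14. 10909.091ms @ 18 + 3636.364ms (6)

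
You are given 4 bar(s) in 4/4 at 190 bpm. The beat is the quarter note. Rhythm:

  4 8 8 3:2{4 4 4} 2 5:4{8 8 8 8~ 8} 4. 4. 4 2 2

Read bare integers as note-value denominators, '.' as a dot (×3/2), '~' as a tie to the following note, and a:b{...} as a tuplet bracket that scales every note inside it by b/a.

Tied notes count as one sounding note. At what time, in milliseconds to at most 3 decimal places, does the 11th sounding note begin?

note 11 onset = 36/5b = 2273.684ms

1. 0.0ms @ 0 + 315.789ms (1)
2. 315.789ms @ 1 + 157.895ms (1/2)
3. 473.684ms @ 3/2 + 157.895ms (1/2)
4. 631.579ms @ 2 + 210.526ms (2/3)
5. 842.105ms @ 8/3 + 210.526ms (2/3)
6. 1052.632ms @ 10/3 + 210.526ms (2/3)
7. 1263.158ms @ 4 + 631.579ms (2)
8. 1894.737ms @ 6 + 126.316ms (2/5)
9. 2021.053ms @ 32/5 + 126.316ms (2/5)
10. 2147.368ms @ 34/5 + 126.316ms (2/5)
11. 2273.684ms @ 36/5 + 252.632ms (4/5)
12. 2526.316ms @ 8 + 473.684ms (3/2)
13. 3000.0ms @ 19/2 + 473.684ms (3/2)
14. 3473.684ms @ 11 + 315.789ms (1)
15. 3789.474ms @ 12 + 631.579ms (2)
16. 4421.053ms @ 14 + 631.579ms (2)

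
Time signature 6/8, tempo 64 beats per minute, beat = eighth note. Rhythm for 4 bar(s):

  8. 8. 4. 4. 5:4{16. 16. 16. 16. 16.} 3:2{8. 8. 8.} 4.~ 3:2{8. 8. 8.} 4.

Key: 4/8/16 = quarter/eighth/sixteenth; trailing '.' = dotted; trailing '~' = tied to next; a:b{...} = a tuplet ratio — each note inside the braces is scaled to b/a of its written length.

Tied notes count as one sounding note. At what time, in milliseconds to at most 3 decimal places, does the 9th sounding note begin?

note 9 onset = 57/5b = 10687.5ms

1. 0.0ms @ 0 + 1406.25ms (3/2)
2. 1406.25ms @ 3/2 + 1406.25ms (3/2)
3. 2812.5ms @ 3 + 2812.5ms (3)
4. 5625.0ms @ 6 + 2812.5ms (3)
5. 8437.5ms @ 9 + 562.5ms (3/5)
6. 9000.0ms @ 48/5 + 562.5ms (3/5)
7. 9562.5ms @ 51/5 + 562.5ms (3/5)
8. 10125.0ms @ 54/5 + 562.5ms (3/5)
9. 10687.5ms @ 57/5 + 562.5ms (3/5)
10. 11250.0ms @ 12 + 937.5ms (1)
11. 12187.5ms @ 13 + 937.5ms (1)
12. 13125.0ms @ 14 + 937.5ms (1)
13. 14062.5ms @ 15 + 3750.0ms (4)
14. 17812.5ms @ 19 + 937.5ms (1)
15. 18750.0ms @ 20 + 937.5ms (1)
16. 19687.5ms @ 21 + 2812.5ms (3)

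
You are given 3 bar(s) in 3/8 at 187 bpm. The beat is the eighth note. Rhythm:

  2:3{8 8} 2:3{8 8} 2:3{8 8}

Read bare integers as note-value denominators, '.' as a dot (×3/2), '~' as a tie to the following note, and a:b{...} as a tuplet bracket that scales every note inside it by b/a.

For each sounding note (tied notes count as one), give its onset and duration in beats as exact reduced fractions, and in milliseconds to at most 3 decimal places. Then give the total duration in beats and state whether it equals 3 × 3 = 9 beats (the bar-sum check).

1) 0.0ms=0b +481.283ms=3/2b
2) 481.283ms=3/2b +481.283ms=3/2b
3) 962.567ms=3b +481.283ms=3/2b
4) 1443.85ms=9/2b +481.283ms=3/2b
5) 1925.134ms=6b +481.283ms=3/2b
6) 2406.417ms=15/2b +481.283ms=3/2b
Σ=9b of 9 (187bpm 3/8) — PASS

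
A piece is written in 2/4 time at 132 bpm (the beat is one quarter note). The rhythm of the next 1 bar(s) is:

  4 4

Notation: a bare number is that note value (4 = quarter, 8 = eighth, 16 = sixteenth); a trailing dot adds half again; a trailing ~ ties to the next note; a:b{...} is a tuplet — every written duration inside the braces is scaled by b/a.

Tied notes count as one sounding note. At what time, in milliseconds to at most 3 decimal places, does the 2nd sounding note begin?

note 2 onset = 1b = 454.545ms

1. 0.0ms @ 0 + 454.545ms (1)
2. 454.545ms @ 1 + 454.545ms (1)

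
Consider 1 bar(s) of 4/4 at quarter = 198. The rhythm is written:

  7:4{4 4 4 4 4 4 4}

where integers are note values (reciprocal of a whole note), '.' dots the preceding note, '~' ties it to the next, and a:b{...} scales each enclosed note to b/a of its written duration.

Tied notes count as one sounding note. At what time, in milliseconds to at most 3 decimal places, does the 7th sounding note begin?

note 7 onset = 24/7b = 1038.961ms

1. 0.0ms @ 0 + 173.16ms (4/7)
2. 173.16ms @ 4/7 + 173.16ms (4/7)
3. 346.32ms @ 8/7 + 173.16ms (4/7)
4. 519.481ms @ 12/7 + 173.16ms (4/7)
5. 692.641ms @ 16/7 + 173.16ms (4/7)
6. 865.801ms @ 20/7 + 173.16ms (4/7)
7. 1038.961ms @ 24/7 + 173.16ms (4/7)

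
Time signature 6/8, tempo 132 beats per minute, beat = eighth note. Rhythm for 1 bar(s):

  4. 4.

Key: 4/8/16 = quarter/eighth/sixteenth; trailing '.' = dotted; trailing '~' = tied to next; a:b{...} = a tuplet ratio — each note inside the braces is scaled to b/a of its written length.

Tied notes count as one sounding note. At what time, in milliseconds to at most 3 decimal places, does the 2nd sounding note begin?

1. 0.0ms @ 0 + 1363.636ms (3)
2. 1363.636ms @ 3 + 1363.636ms (3)

note 2 onset = 3b = 1363.636ms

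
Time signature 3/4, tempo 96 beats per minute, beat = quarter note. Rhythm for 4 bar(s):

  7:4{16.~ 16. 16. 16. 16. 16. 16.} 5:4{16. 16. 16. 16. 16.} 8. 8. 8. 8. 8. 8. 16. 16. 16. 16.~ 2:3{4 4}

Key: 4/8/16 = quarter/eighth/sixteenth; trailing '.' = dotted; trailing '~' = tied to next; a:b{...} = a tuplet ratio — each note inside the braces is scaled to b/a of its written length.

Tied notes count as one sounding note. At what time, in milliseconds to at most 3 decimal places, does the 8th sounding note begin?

1. 0.0ms @ 0 + 267.857ms (3/7)
2. 267.857ms @ 3/7 + 133.929ms (3/14)
3. 401.786ms @ 9/14 + 133.929ms (3/14)
4. 535.714ms @ 6/7 + 133.929ms (3/14)
5. 669.643ms @ 15/14 + 133.929ms (3/14)
6. 803.571ms @ 9/7 + 133.929ms (3/14)
7. 937.5ms @ 3/2 + 187.5ms (3/10)
8. 1125.0ms @ 9/5 + 187.5ms (3/10)
9. 1312.5ms @ 21/10 + 187.5ms (3/10)
10. 1500.0ms @ 12/5 + 187.5ms (3/10)
11. 1687.5ms @ 27/10 + 187.5ms (3/10)
12. 1875.0ms @ 3 + 468.75ms (3/4)
13. 2343.75ms @ 15/4 + 468.75ms (3/4)
14. 2812.5ms @ 9/2 + 468.75ms (3/4)
15. 3281.25ms @ 21/4 + 468.75ms (3/4)
16. 3750.0ms @ 6 + 468.75ms (3/4)
17. 4218.75ms @ 27/4 + 468.75ms (3/4)
18. 4687.5ms @ 15/2 + 234.375ms (3/8)
19. 4921.875ms @ 63/8 + 234.375ms (3/8)
20. 5156.25ms @ 33/4 + 234.375ms (3/8)
21. 5390.625ms @ 69/8 + 1171.875ms (15/8)
22. 6562.5ms @ 21/2 + 937.5ms (3/2)

note 8 onset = 9/5b = 1125.0ms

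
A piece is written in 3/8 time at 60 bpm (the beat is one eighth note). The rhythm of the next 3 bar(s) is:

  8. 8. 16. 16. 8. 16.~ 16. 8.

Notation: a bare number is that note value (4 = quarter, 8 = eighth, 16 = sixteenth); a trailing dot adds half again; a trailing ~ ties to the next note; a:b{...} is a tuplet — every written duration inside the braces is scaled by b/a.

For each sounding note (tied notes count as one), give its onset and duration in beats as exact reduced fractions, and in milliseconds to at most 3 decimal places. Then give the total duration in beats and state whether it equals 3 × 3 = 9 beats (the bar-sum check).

1) 0.0ms=0b +1500.0ms=3/2b
2) 1500.0ms=3/2b +1500.0ms=3/2b
3) 3000.0ms=3b +750.0ms=3/4b
4) 3750.0ms=15/4b +750.0ms=3/4b
5) 4500.0ms=9/2b +1500.0ms=3/2b
6) 6000.0ms=6b +1500.0ms=3/2b
7) 7500.0ms=15/2b +1500.0ms=3/2b
Σ=9b of 9 (60bpm 3/8) — PASS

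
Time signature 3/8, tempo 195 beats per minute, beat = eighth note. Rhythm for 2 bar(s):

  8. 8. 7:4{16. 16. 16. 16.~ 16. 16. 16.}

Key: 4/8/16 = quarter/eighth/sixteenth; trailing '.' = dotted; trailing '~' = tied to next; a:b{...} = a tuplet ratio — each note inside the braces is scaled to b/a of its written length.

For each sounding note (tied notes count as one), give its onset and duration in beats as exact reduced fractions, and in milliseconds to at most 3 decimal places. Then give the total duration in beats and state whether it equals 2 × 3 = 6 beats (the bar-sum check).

1) 0.0ms=0b +461.538ms=3/2b
2) 461.538ms=3/2b +461.538ms=3/2b
3) 923.077ms=3b +131.868ms=3/7b
4) 1054.945ms=24/7b +131.868ms=3/7b
5) 1186.813ms=27/7b +131.868ms=3/7b
6) 1318.681ms=30/7b +263.736ms=6/7b
7) 1582.418ms=36/7b +131.868ms=3/7b
8) 1714.286ms=39/7b +131.868ms=3/7b
Σ=6b of 6 (195bpm 3/8) — PASS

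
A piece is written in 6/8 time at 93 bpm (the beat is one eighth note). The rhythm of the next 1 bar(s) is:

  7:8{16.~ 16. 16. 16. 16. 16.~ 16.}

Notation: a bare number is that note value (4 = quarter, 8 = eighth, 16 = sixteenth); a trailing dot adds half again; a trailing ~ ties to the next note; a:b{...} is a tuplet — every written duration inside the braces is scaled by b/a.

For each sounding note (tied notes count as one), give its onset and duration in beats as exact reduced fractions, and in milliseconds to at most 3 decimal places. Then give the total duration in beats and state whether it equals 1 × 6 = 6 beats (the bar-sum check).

1) 0.0ms=0b +1105.991ms=12/7b
2) 1105.991ms=12/7b +552.995ms=6/7b
3) 1658.986ms=18/7b +552.995ms=6/7b
4) 2211.982ms=24/7b +552.995ms=6/7b
5) 2764.977ms=30/7b +1105.991ms=12/7b
Σ=6b of 6 (93bpm 6/8) — PASS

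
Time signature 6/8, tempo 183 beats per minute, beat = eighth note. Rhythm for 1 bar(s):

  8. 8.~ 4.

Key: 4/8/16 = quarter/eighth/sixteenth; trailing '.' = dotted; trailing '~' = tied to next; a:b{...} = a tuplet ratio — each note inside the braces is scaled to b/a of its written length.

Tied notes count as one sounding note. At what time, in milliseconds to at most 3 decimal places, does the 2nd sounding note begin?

1. 0.0ms @ 0 + 491.803ms (3/2)
2. 491.803ms @ 3/2 + 1475.41ms (9/2)

note 2 onset = 3/2b = 491.803ms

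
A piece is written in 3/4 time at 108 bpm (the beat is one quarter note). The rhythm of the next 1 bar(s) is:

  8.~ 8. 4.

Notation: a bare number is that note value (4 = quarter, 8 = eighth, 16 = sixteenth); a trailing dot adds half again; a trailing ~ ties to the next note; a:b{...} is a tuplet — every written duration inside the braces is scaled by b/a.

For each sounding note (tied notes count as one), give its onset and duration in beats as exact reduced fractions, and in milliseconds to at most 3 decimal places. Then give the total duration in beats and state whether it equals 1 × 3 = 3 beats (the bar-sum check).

1) 0.0ms=0b +833.333ms=3/2b
2) 833.333ms=3/2b +833.333ms=3/2b
Σ=3b of 3 (108bpm 3/4) — PASS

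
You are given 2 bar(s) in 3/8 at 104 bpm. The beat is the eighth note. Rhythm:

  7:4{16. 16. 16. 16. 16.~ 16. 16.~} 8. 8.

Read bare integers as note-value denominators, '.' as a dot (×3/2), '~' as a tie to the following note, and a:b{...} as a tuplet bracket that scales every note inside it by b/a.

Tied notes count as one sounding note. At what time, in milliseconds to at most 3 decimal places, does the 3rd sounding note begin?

1. 0.0ms @ 0 + 247.253ms (3/7)
2. 247.253ms @ 3/7 + 247.253ms (3/7)
3. 494.505ms @ 6/7 + 247.253ms (3/7)
4. 741.758ms @ 9/7 + 247.253ms (3/7)
5. 989.011ms @ 12/7 + 494.505ms (6/7)
6. 1483.516ms @ 18/7 + 1112.637ms (27/14)
7. 2596.154ms @ 9/2 + 865.385ms (3/2)

note 3 onset = 6/7b = 494.505ms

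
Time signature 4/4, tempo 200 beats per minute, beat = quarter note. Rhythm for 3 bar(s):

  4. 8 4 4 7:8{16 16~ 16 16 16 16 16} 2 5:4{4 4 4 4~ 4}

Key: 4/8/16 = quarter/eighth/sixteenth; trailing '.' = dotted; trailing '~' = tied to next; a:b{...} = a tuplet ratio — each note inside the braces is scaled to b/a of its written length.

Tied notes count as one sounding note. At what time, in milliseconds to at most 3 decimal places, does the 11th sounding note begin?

1. 0.0ms @ 0 + 450.0ms (3/2)
2. 450.0ms @ 3/2 + 150.0ms (1/2)
3. 600.0ms @ 2 + 300.0ms (1)
4. 900.0ms @ 3 + 300.0ms (1)
5. 1200.0ms @ 4 + 85.714ms (2/7)
6. 1285.714ms @ 30/7 + 171.429ms (4/7)
7. 1457.143ms @ 34/7 + 85.714ms (2/7)
8. 1542.857ms @ 36/7 + 85.714ms (2/7)
9. 1628.571ms @ 38/7 + 85.714ms (2/7)
10. 1714.286ms @ 40/7 + 85.714ms (2/7)
11. 1800.0ms @ 6 + 600.0ms (2)
12. 2400.0ms @ 8 + 240.0ms (4/5)
13. 2640.0ms @ 44/5 + 240.0ms (4/5)
14. 2880.0ms @ 48/5 + 240.0ms (4/5)
15. 3120.0ms @ 52/5 + 480.0ms (8/5)

note 11 onset = 6b = 1800.0ms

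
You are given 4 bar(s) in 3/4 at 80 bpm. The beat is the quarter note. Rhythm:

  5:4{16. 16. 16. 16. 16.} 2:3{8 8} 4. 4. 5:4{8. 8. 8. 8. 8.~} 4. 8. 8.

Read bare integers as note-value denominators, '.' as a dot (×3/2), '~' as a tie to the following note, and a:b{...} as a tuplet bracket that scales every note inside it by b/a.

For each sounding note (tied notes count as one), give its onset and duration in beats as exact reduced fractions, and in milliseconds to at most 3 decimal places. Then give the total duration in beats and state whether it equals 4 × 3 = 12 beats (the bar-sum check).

1) 0.0ms=0b +225.0ms=3/10b
2) 225.0ms=3/10b +225.0ms=3/10b
3) 450.0ms=3/5b +225.0ms=3/10b
4) 675.0ms=9/10b +225.0ms=3/10b
5) 900.0ms=6/5b +225.0ms=3/10b
6) 1125.0ms=3/2b +562.5ms=3/4b
7) 1687.5ms=9/4b +562.5ms=3/4b
8) 2250.0ms=3b +1125.0ms=3/2b
9) 3375.0ms=9/2b +1125.0ms=3/2b
10) 4500.0ms=6b +450.0ms=3/5b
11) 4950.0ms=33/5b +450.0ms=3/5b
12) 5400.0ms=36/5b +450.0ms=3/5b
13) 5850.0ms=39/5b +450.0ms=3/5b
14) 6300.0ms=42/5b +1575.0ms=21/10b
15) 7875.0ms=21/2b +562.5ms=3/4b
16) 8437.5ms=45/4b +562.5ms=3/4b
Σ=12b of 12 (80bpm 3/4) — PASS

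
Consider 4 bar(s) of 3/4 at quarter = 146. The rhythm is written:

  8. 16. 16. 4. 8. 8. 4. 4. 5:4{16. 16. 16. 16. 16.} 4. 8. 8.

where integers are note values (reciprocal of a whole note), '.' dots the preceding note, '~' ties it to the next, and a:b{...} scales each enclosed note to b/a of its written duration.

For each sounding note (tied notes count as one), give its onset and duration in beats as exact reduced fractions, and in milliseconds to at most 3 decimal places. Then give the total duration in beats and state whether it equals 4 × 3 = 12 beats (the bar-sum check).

1) 0.0ms=0b +308.219ms=3/4b
2) 308.219ms=3/4b +154.11ms=3/8b
3) 462.329ms=9/8b +154.11ms=3/8b
4) 616.438ms=3/2b +616.438ms=3/2b
5) 1232.877ms=3b +308.219ms=3/4b
6) 1541.096ms=15/4b +308.219ms=3/4b
7) 1849.315ms=9/2b +616.438ms=3/2b
8) 2465.753ms=6b +616.438ms=3/2b
9) 3082.192ms=15/2b +123.288ms=3/10b
10) 3205.479ms=39/5b +123.288ms=3/10b
11) 3328.767ms=81/10b +123.288ms=3/10b
12) 3452.055ms=42/5b +123.288ms=3/10b
13) 3575.342ms=87/10b +123.288ms=3/10b
14) 3698.63ms=9b +616.438ms=3/2b
15) 4315.068ms=21/2b +308.219ms=3/4b
16) 4623.288ms=45/4b +308.219ms=3/4b
Σ=12b of 12 (146bpm 3/4) — PASS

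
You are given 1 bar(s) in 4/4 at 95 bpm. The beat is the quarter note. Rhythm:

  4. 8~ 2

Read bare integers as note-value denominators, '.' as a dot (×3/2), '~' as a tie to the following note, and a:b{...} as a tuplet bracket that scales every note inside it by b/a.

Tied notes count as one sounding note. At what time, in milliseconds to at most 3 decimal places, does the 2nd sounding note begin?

note 2 onset = 3/2b = 947.368ms

1. 0.0ms @ 0 + 947.368ms (3/2)
2. 947.368ms @ 3/2 + 1578.947ms (5/2)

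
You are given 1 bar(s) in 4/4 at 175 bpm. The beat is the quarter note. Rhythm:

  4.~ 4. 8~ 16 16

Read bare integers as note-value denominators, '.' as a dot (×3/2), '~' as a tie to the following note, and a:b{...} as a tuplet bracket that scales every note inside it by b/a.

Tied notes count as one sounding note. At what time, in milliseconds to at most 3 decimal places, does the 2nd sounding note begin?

note 2 onset = 3b = 1028.571ms

1. 0.0ms @ 0 + 1028.571ms (3)
2. 1028.571ms @ 3 + 257.143ms (3/4)
3. 1285.714ms @ 15/4 + 85.714ms (1/4)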